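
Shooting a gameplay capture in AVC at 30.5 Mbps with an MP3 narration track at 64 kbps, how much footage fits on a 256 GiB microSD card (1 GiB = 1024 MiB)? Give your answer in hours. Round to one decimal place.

20.0 hours

Audio: 64 kbps = 0.064 Mbps.
Total bitrate: 30.5 + 0.064 = 30.564 Mbps.
Capacity: 256 GiB = 2,199,023 Mb.
Recording time: 2,199,023 / 30.564 = 71,948 s ≈ 20.0 hours.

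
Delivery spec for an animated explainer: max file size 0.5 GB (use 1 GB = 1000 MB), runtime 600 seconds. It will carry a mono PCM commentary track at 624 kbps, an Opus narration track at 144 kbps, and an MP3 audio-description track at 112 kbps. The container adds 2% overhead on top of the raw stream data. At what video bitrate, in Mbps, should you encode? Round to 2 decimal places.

Budget: 0.5 GB = 4000.0 Mb.
Stream payload after overhead: 4000.0 / 1.02 = 3921.6 Mb.
Total bitrate budget: 3921.6 Mb / 600 s = 6.536 Mbps.
Audio total: 624 + 144 + 112 = 880 kbps = 0.880 Mbps.
Video: 6.536 − 0.880 = 5.656 Mbps.

5.66 Mbps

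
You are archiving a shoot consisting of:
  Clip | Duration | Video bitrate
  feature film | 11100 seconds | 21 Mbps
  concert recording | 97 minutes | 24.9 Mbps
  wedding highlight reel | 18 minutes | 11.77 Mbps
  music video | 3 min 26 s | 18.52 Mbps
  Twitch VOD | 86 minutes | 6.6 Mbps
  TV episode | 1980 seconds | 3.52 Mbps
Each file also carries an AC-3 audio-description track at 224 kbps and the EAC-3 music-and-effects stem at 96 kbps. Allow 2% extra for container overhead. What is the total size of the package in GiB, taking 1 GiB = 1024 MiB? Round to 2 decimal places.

52.68 GiB

Audio total: 224 + 96 = 320 kbps = 0.320 Mbps.
feature film: 21.320 Mbps × 11100 s × 1.02 = 241385.0 Mb
concert recording: 25.220 Mbps × 5820 s × 1.02 = 149716.0 Mb
wedding highlight reel: 12.090 Mbps × 1080 s × 1.02 = 13318.3 Mb
music video: 18.840 Mbps × 206 s × 1.02 = 3958.7 Mb
Twitch VOD: 6.920 Mbps × 5160 s × 1.02 = 36421.3 Mb
TV episode: 3.840 Mbps × 1980 s × 1.02 = 7755.3 Mb
Total: 452554.7 Mb = 56569.3 MB.
= 52.68 GiB.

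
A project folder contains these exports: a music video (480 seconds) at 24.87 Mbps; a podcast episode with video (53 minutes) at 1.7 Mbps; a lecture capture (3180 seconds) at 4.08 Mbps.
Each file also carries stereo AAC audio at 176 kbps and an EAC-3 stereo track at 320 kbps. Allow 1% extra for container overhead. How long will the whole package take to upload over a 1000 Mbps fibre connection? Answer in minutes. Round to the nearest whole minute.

1 minutes

Audio total: 176 + 320 = 496 kbps = 0.496 Mbps.
music video: 25.366 Mbps × 480 s × 1.01 = 12297.4 Mb
podcast episode with video: 2.196 Mbps × 3180 s × 1.01 = 7053.1 Mb
lecture capture: 4.576 Mbps × 3180 s × 1.01 = 14697.2 Mb
Total: 34047.7 Mb = 4256.0 MB.
At 1000 Mbps: 34047.7 / 1000 = 34 s ≈ 0.567 minutes.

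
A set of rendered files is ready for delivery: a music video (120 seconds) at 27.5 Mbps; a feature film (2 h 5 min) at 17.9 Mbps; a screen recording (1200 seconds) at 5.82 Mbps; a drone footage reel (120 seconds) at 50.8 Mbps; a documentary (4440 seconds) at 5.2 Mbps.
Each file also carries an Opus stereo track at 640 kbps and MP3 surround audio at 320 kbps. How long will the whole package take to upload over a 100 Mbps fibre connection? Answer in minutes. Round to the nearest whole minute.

31 minutes

Audio total: 640 + 320 = 960 kbps = 0.960 Mbps.
music video: 28.460 Mbps × 120 s = 3415.2 Mb
feature film: 18.860 Mbps × 7500 s = 141450.0 Mb
screen recording: 6.780 Mbps × 1200 s = 8136.0 Mb
drone footage reel: 51.760 Mbps × 120 s = 6211.2 Mb
documentary: 6.160 Mbps × 4440 s = 27350.4 Mb
Total: 186562.8 Mb = 23320.3 MB.
At 100 Mbps: 186562.8 / 100 = 1866 s ≈ 31.1 minutes.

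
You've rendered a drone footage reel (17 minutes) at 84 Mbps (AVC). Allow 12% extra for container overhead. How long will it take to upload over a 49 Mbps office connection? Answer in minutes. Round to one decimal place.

32.6 minutes

17 min = 1020 s
File: 84.000 Mbps × 1020 s = 85680.0 Mb.
With 12% container overhead: ×1.12. → 95961.6 Mb.
At 49 Mbps: 95961.6 / 49 = 1958.4 s ≈ 32.6 minutes.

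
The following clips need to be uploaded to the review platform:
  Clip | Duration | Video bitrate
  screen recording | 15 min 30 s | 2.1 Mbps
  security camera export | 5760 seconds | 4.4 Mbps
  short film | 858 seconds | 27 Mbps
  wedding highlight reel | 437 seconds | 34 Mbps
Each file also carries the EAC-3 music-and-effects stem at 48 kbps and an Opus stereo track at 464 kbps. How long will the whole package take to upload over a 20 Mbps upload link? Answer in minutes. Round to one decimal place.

57.8 minutes

Audio total: 48 + 464 = 512 kbps = 0.512 Mbps.
screen recording: 2.612 Mbps × 930 s = 2429.2 Mb
security camera export: 4.912 Mbps × 5760 s = 28293.1 Mb
short film: 27.512 Mbps × 858 s = 23605.3 Mb
wedding highlight reel: 34.512 Mbps × 437 s = 15081.7 Mb
Total: 69409.3 Mb = 8676.2 MB.
At 20 Mbps: 69409.3 / 20 = 3470 s ≈ 57.8 minutes.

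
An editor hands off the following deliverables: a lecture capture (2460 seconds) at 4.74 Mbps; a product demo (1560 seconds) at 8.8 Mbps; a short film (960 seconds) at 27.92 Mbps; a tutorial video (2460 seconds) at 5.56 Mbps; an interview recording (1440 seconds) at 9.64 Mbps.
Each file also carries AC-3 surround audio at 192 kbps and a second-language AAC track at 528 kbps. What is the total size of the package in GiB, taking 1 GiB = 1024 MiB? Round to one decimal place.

Audio total: 192 + 528 = 720 kbps = 0.720 Mbps.
lecture capture: 5.460 Mbps × 2460 s = 13431.6 Mb
product demo: 9.520 Mbps × 1560 s = 14851.2 Mb
short film: 28.640 Mbps × 960 s = 27494.4 Mb
tutorial video: 6.280 Mbps × 2460 s = 15448.8 Mb
interview recording: 10.360 Mbps × 1440 s = 14918.4 Mb
Total: 86144.4 Mb = 10768.0 MB.
= 10.03 GiB.

10.0 GiB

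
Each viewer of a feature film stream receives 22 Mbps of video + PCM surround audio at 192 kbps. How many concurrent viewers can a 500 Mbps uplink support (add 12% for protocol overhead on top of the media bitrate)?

20

Audio: 192 kbps = 0.192 Mbps.
Per-viewer media rate: 22.192 Mbps.
On the wire with 12% overhead: 24.855 Mbps.
500 Mbps = 500.0 Mbps; 500.0 / 24.855 = 20.12 → 20 viewers.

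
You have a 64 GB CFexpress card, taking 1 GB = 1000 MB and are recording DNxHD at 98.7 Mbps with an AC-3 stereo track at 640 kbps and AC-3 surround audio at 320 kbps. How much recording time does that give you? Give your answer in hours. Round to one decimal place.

Audio total: 640 + 320 = 960 kbps = 0.960 Mbps.
Total bitrate: 98.7 + 0.960 = 99.660 Mbps.
Capacity: 64 GB = 512,000 Mb.
Recording time: 512,000 / 99.660 = 5,137 s ≈ 1.43 hours.

1.4 hours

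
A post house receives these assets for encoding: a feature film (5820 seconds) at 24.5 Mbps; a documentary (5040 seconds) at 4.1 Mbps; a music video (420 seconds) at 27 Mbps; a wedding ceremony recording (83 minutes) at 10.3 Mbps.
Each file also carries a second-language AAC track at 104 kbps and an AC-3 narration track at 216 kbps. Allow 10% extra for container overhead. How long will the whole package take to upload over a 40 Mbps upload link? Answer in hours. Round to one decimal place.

Audio total: 104 + 216 = 320 kbps = 0.320 Mbps.
feature film: 24.820 Mbps × 5820 s × 1.10 = 158897.6 Mb
documentary: 4.420 Mbps × 5040 s × 1.10 = 24504.5 Mb
music video: 27.320 Mbps × 420 s × 1.10 = 12621.8 Mb
wedding ceremony recording: 10.620 Mbps × 4980 s × 1.10 = 58176.4 Mb
Total: 254200.3 Mb = 31775.0 MB.
At 40 Mbps: 254200.3 / 40 = 6355 s ≈ 1.77 hours.

1.8 hours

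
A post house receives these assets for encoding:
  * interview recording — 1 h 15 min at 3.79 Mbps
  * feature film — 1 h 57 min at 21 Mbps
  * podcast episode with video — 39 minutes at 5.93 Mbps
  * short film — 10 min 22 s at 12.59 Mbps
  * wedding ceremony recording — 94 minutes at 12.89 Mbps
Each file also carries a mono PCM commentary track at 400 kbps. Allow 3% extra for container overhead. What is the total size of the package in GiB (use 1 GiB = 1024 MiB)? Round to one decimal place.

32.0 GiB

Audio: 400 kbps = 0.400 Mbps.
interview recording: 4.190 Mbps × 4500 s × 1.03 = 19420.7 Mb
feature film: 21.400 Mbps × 7020 s × 1.03 = 154734.8 Mb
podcast episode with video: 6.330 Mbps × 2340 s × 1.03 = 15256.6 Mb
short film: 12.990 Mbps × 622 s × 1.03 = 8322.2 Mb
wedding ceremony recording: 13.290 Mbps × 5640 s × 1.03 = 77204.3 Mb
Total: 274938.5 Mb = 34367.3 MB.
= 32.01 GiB.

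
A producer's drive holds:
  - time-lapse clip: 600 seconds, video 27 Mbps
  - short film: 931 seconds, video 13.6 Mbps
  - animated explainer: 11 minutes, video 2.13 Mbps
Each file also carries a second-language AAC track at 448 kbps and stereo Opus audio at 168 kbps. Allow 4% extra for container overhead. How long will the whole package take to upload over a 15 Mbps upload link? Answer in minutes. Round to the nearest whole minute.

Audio total: 448 + 168 = 616 kbps = 0.616 Mbps.
time-lapse clip: 27.616 Mbps × 600 s × 1.04 = 17232.4 Mb
short film: 14.216 Mbps × 931 s × 1.04 = 13764.5 Mb
animated explainer: 2.746 Mbps × 660 s × 1.04 = 1884.9 Mb
Total: 32881.7 Mb = 4110.2 MB.
At 15 Mbps: 32881.7 / 15 = 2192 s ≈ 36.5 minutes.

37 minutes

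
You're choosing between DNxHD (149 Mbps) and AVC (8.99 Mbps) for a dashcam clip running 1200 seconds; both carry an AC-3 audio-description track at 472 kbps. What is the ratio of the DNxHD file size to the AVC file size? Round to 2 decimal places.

Audio: 472 kbps = 0.472 Mbps.
DNxHD: 149.472 Mbps × 1200 s = 179366.4 Mb = 20.881 GiB.
AVC: 9.462 Mbps × 1200 s = 11354.4 Mb = 1.322 GiB.
Ratio: 20.881 / 1.322 = 15.797.

15.80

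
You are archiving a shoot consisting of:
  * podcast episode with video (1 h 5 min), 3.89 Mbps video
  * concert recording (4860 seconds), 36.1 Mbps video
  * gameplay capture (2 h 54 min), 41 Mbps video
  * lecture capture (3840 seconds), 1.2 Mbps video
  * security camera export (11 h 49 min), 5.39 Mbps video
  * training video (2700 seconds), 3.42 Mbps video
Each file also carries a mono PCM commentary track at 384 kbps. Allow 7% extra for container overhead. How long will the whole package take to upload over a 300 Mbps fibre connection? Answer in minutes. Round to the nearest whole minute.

53 minutes

Audio: 384 kbps = 0.384 Mbps.
podcast episode with video: 4.274 Mbps × 3900 s × 1.07 = 17835.4 Mb
concert recording: 36.484 Mbps × 4860 s × 1.07 = 189724.1 Mb
gameplay capture: 41.384 Mbps × 10440 s × 1.07 = 462292.4 Mb
lecture capture: 1.584 Mbps × 3840 s × 1.07 = 6508.3 Mb
security camera export: 5.774 Mbps × 42540 s × 1.07 = 262819.8 Mb
training video: 3.804 Mbps × 2700 s × 1.07 = 10989.8 Mb
Total: 950169.8 Mb = 118771.2 MB.
At 300 Mbps: 950169.8 / 300 = 3167 s ≈ 52.8 minutes.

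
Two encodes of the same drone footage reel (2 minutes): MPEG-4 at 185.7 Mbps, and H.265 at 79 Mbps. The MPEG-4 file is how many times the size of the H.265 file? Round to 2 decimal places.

2 min = 120 s
MPEG-4: 185.700 Mbps × 120 s = 22284.0 Mb = 2.594 GiB.
H.265: 79.000 Mbps × 120 s = 9480.0 Mb = 1.104 GiB.
Ratio: 2.594 / 1.104 = 2.351.

2.35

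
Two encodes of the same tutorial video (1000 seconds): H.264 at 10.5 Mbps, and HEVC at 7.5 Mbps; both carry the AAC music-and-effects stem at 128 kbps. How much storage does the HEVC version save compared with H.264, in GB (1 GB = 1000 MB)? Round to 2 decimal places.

Audio: 128 kbps = 0.128 Mbps.
H.264: 10.628 Mbps × 1000 s = 10628.0 Mb = 1.329 GB.
HEVC: 7.628 Mbps × 1000 s = 7628.0 Mb = 0.954 GB.
Saving: 1.329 − 0.954 = 0.375 GB.

0.38 GB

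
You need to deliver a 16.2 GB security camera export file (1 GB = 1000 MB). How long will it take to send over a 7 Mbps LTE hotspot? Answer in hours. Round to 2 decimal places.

File: 16.2 GB = 129600.0 Mb.
At 7 Mbps: 129600.0 / 7 = 18514.3 s ≈ 5.14 hours.

5.14 hours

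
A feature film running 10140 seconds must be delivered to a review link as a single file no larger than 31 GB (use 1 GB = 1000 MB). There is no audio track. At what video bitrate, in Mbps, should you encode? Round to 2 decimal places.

24.46 Mbps

Budget: 31 GB = 248000.0 Mb.
Total bitrate budget: 248000.0 Mb / 10140 s = 24.458 Mbps.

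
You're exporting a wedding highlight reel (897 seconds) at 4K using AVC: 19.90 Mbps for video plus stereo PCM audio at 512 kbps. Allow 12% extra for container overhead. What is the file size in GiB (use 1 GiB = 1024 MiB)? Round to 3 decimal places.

Audio: 512 kbps = 0.512 Mbps.
Total bitrate: 19.90 + 0.512 = 20.412 Mbps.
Stream data: 20.412 Mbps × 897 s = 18309.6 Mb.
With 12% container overhead: ×1.12.
20,507 Mb = 2,563,338,960 bytes ÷ 1,073,741,824 = 2.387 GiB.

2.387 GiB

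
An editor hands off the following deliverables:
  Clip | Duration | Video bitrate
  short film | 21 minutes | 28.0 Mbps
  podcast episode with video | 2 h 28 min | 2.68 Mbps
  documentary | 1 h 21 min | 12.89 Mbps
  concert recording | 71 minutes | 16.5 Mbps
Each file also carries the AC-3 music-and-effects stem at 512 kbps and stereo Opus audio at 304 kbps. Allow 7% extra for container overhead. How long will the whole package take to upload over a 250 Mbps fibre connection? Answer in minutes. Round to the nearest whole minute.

Audio total: 512 + 304 = 816 kbps = 0.816 Mbps.
short film: 28.816 Mbps × 1260 s × 1.07 = 38849.7 Mb
podcast episode with video: 3.496 Mbps × 8880 s × 1.07 = 33217.6 Mb
documentary: 13.706 Mbps × 4860 s × 1.07 = 71273.9 Mb
concert recording: 17.316 Mbps × 4260 s × 1.07 = 78929.8 Mb
Total: 222271.1 Mb = 27783.9 MB.
At 250 Mbps: 222271.1 / 250 = 889 s ≈ 14.8 minutes.

15 minutes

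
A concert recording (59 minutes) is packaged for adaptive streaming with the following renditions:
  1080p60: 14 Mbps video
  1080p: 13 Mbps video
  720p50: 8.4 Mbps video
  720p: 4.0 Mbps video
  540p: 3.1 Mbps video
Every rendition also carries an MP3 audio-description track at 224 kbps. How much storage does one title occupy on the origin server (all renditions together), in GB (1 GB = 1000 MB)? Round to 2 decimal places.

19.30 GB

59 min = 3540 s
Audio: 224 kbps = 0.224 Mbps.
Sum of rendition bitrates: (14+0.224) + (13+0.224) + (8.4+0.224) + (4.0+0.224) + (3.1+0.224) = 43.620 Mbps.
× 3540 s = 154,415 Mb = 19,302 MB = 19.30 GB.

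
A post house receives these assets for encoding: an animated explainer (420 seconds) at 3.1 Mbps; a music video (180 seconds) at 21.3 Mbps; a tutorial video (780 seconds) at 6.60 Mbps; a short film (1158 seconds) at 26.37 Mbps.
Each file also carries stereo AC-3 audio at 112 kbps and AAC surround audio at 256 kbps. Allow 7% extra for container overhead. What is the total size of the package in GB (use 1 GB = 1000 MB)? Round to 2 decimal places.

Audio total: 112 + 256 = 368 kbps = 0.368 Mbps.
animated explainer: 3.468 Mbps × 420 s × 1.07 = 1558.5 Mb
music video: 21.668 Mbps × 180 s × 1.07 = 4173.3 Mb
tutorial video: 6.968 Mbps × 780 s × 1.07 = 5815.5 Mb
short film: 26.738 Mbps × 1158 s × 1.07 = 33130.0 Mb
Total: 44677.3 Mb = 5584.7 MB.
= 5.585 GB.

5.58 GB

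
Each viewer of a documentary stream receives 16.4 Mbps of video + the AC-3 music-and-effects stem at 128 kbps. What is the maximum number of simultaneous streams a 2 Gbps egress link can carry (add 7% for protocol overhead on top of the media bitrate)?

113

Audio: 128 kbps = 0.128 Mbps.
Per-viewer media rate: 16.528 Mbps.
On the wire with 7% overhead: 17.685 Mbps.
2 Gbps = 2,000 Mbps; 2,000 / 17.685 = 113.09 → 113 viewers.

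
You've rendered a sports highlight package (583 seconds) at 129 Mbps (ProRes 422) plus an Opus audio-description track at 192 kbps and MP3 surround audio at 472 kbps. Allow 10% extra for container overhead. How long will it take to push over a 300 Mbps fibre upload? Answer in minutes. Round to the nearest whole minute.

Audio total: 192 + 472 = 664 kbps = 0.664 Mbps.
Total bitrate: 129.664 Mbps.
File: 129.664 Mbps × 583 s = 75594.1 Mb.
With 10% container overhead: ×1.10. → 83153.5 Mb.
At 300 Mbps: 83153.5 / 300 = 277.2 s ≈ 4.62 minutes.

5 minutes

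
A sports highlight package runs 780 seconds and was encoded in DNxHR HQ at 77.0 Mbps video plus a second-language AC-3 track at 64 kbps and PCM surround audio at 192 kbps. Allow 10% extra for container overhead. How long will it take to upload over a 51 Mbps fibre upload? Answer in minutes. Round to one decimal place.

21.7 minutes

Audio total: 64 + 192 = 256 kbps = 0.256 Mbps.
Total bitrate: 77.256 Mbps.
File: 77.256 Mbps × 780 s = 60259.7 Mb.
With 10% container overhead: ×1.10. → 66285.6 Mb.
At 51 Mbps: 66285.6 / 51 = 1299.7 s ≈ 21.7 minutes.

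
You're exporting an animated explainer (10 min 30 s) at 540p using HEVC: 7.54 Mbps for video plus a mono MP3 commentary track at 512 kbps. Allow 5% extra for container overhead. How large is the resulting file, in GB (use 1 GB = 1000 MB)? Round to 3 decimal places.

0.666 GB

10 min 30 s = 630 s
Audio: 512 kbps = 0.512 Mbps.
Total bitrate: 7.54 + 0.512 = 8.052 Mbps.
Stream data: 8.052 Mbps × 630 s = 5072.8 Mb.
With 5% container overhead: ×1.05.
5,326 Mb ÷ 8 = 665.8 MB → 0.6658 GB.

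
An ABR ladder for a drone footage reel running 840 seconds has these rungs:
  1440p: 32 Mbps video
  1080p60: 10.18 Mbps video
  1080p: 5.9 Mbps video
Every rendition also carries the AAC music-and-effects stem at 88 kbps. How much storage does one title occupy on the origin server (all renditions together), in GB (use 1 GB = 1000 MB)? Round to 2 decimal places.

Audio: 88 kbps = 0.088 Mbps.
Sum of rendition bitrates: (32+0.088) + (10.18+0.088) + (5.9+0.088) = 48.344 Mbps.
× 840 s = 40,609 Mb = 5,076 MB = 5.076 GB.

5.08 GB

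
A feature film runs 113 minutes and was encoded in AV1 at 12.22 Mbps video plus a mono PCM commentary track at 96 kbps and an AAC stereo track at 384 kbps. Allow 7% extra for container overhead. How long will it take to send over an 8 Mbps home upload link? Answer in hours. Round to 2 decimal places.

113 min = 6780 s
Audio total: 96 + 384 = 480 kbps = 0.480 Mbps.
Total bitrate: 12.700 Mbps.
File: 12.700 Mbps × 6780 s = 86106.0 Mb.
With 7% container overhead: ×1.07. → 92133.4 Mb.
At 8 Mbps: 92133.4 / 8 = 11516.7 s ≈ 3.2 hours.

3.20 hours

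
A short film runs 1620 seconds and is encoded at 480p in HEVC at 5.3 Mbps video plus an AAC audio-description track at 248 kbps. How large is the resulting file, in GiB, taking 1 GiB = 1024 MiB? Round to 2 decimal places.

1.05 GiB

Audio: 248 kbps = 0.248 Mbps.
Total bitrate: 5.3 + 0.248 = 5.548 Mbps.
Stream data: 5.548 Mbps × 1620 s = 8987.8 Mb.
8,988 Mb = 1,123,470,000 bytes ÷ 1,073,741,824 = 1.046 GiB.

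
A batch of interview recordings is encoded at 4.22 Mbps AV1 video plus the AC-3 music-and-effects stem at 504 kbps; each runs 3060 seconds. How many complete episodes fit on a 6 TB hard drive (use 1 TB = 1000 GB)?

Audio: 504 kbps = 0.504 Mbps.
Total bitrate: 4.724 Mbps.
Per item: 4.724 Mbps × 3060 s = 14,455 Mb = 1,807 MB.
Capacity: 6 TB = 48,000,000 Mb; 3320.55 items → 3320 complete.

3320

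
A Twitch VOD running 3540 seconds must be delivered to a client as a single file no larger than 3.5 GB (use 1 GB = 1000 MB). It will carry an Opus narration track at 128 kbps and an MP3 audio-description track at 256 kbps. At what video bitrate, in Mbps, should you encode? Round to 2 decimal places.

Budget: 3.5 GB = 28000.0 Mb.
Total bitrate budget: 28000.0 Mb / 3540 s = 7.910 Mbps.
Audio total: 128 + 256 = 384 kbps = 0.384 Mbps.
Video: 7.910 − 0.384 = 7.526 Mbps.

7.53 Mbps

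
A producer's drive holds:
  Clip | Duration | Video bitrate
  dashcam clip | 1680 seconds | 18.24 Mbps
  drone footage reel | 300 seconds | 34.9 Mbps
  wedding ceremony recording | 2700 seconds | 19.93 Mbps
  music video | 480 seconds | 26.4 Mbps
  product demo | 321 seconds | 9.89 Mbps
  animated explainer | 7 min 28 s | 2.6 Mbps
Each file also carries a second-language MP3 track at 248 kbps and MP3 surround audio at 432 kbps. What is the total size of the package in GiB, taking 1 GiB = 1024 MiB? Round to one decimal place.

Audio total: 248 + 432 = 680 kbps = 0.680 Mbps.
dashcam clip: 18.920 Mbps × 1680 s = 31785.6 Mb
drone footage reel: 35.580 Mbps × 300 s = 10674.0 Mb
wedding ceremony recording: 20.610 Mbps × 2700 s = 55647.0 Mb
music video: 27.080 Mbps × 480 s = 12998.4 Mb
product demo: 10.570 Mbps × 321 s = 3393.0 Mb
animated explainer: 3.280 Mbps × 448 s = 1469.4 Mb
Total: 115967.4 Mb = 14495.9 MB.
= 13.50 GiB.

13.5 GiB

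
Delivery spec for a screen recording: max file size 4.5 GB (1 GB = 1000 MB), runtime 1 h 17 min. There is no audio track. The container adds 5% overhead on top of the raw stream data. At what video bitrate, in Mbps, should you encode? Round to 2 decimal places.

Budget: 4.5 GB = 36000.0 Mb.
Stream payload after overhead: 36000.0 / 1.05 = 34285.7 Mb.
1 h 17 min = 77 min = 4620 s
Total bitrate budget: 34285.7 Mb / 4620 s = 7.421 Mbps.

7.42 Mbps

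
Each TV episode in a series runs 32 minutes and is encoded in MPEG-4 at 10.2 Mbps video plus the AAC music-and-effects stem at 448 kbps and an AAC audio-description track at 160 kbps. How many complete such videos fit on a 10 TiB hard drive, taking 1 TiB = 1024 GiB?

4238

32 min = 1920 s
Audio total: 448 + 160 = 608 kbps = 0.608 Mbps.
Total bitrate: 10.808 Mbps.
Per item: 10.808 Mbps × 1920 s = 20,751 Mb = 2,594 MB.
Capacity: 10 TiB = 87,960,930 Mb; 4238.80 items → 4238 complete.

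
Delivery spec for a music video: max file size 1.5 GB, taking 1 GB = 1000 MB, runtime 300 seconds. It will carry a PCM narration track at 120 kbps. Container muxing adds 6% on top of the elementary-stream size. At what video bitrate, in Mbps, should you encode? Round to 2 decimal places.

37.62 Mbps

Budget: 1.5 GB = 12000.0 Mb.
Stream payload after overhead: 12000.0 / 1.06 = 11320.8 Mb.
Total bitrate budget: 11320.8 Mb / 300 s = 37.736 Mbps.
Audio: 120 kbps = 0.120 Mbps.
Video: 37.736 − 0.120 = 37.616 Mbps.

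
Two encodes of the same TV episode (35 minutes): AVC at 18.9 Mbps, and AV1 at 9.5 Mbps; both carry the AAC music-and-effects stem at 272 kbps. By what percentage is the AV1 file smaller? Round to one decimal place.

35 min = 2100 s
Audio: 272 kbps = 0.272 Mbps.
AVC: 19.172 Mbps × 2100 s = 40261.2 Mb = 5.033 GB.
AV1: 9.772 Mbps × 2100 s = 20521.2 Mb = 2.565 GB.
Reduction: (1 − 2.565/5.033) × 100 = 49.03%.

49.0%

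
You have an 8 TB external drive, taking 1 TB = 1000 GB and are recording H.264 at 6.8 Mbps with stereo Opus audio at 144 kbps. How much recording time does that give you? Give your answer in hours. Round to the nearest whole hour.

Audio: 144 kbps = 0.144 Mbps.
Total bitrate: 6.8 + 0.144 = 6.944 Mbps.
Capacity: 8 TB = 64,000,000 Mb.
Recording time: 64,000,000 / 6.944 = 9,216,590 s ≈ 2,560 hours.

2560 hours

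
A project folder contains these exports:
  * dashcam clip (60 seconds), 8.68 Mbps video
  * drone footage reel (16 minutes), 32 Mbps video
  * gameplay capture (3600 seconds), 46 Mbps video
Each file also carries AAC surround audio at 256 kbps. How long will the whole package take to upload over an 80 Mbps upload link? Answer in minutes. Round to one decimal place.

Audio: 256 kbps = 0.256 Mbps.
dashcam clip: 8.936 Mbps × 60 s = 536.2 Mb
drone footage reel: 32.256 Mbps × 960 s = 30965.8 Mb
gameplay capture: 46.256 Mbps × 3600 s = 166521.6 Mb
Total: 198023.5 Mb = 24752.9 MB.
At 80 Mbps: 198023.5 / 80 = 2475 s ≈ 41.3 minutes.

41.3 minutes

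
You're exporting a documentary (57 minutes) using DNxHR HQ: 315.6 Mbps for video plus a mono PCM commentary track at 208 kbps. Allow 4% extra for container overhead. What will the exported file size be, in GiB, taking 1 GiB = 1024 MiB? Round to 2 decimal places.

130.77 GiB

57 min = 3420 s
Audio: 208 kbps = 0.208 Mbps.
Total bitrate: 315.6 + 0.208 = 315.808 Mbps.
Stream data: 315.808 Mbps × 3420 s = 1080063.4 Mb.
With 4% container overhead: ×1.04.
1,123,266 Mb = 140,408,236,800 bytes ÷ 1,073,741,824 = 130.8 GiB.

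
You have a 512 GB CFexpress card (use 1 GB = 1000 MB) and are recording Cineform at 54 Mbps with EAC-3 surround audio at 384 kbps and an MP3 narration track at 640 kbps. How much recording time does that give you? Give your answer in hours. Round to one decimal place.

Audio total: 384 + 640 = 1024 kbps = 1.024 Mbps.
Total bitrate: 54 + 1.024 = 55.024 Mbps.
Capacity: 512 GB = 4,096,000 Mb.
Recording time: 4,096,000 / 55.024 = 74,440 s ≈ 20.7 hours.

20.7 hours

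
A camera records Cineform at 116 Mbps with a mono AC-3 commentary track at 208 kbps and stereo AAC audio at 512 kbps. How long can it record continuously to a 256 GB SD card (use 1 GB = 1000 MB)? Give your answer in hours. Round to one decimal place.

4.9 hours

Audio total: 208 + 512 = 720 kbps = 0.720 Mbps.
Total bitrate: 116 + 0.720 = 116.720 Mbps.
Capacity: 256 GB = 2,048,000 Mb.
Recording time: 2,048,000 / 116.720 = 17,546 s ≈ 4.87 hours.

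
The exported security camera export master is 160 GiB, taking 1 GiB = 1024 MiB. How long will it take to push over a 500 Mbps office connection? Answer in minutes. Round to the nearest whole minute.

File: 160 GiB = 1374389.5 Mb.
At 500 Mbps: 1374389.5 / 500 = 2748.8 s ≈ 45.8 minutes.

46 minutes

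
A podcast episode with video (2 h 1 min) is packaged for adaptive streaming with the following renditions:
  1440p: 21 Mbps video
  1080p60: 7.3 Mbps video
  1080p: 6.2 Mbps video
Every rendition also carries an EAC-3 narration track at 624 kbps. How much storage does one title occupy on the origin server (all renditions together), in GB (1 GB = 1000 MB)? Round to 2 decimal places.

2 h 1 min = 121 min = 7260 s
Audio: 624 kbps = 0.624 Mbps.
Sum of rendition bitrates: (21+0.624) + (7.3+0.624) + (6.2+0.624) = 36.372 Mbps.
× 7260 s = 264,061 Mb = 33,008 MB = 33.01 GB.

33.01 GB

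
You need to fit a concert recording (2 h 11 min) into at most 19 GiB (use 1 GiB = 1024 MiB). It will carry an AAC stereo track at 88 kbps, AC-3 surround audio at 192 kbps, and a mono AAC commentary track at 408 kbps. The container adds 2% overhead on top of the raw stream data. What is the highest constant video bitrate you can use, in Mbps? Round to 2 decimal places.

19.67 Mbps

Budget: 19 GiB = 163208.8 Mb.
Stream payload after overhead: 163208.8 / 1.02 = 160008.6 Mb.
2 h 11 min = 131 min = 7860 s
Total bitrate budget: 160008.6 Mb / 7860 s = 20.357 Mbps.
Audio total: 88 + 192 + 408 = 688 kbps = 0.688 Mbps.
Video: 20.357 − 0.688 = 19.669 Mbps.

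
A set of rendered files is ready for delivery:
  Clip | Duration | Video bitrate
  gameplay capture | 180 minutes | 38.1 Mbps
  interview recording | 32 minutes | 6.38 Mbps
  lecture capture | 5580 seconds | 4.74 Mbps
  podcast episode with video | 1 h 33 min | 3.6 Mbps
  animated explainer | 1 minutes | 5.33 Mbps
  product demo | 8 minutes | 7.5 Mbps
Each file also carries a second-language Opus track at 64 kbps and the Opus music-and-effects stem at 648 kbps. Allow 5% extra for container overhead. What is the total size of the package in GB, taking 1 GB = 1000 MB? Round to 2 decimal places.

64.52 GB

Audio total: 64 + 648 = 712 kbps = 0.712 Mbps.
gameplay capture: 38.812 Mbps × 10800 s × 1.05 = 440128.1 Mb
interview recording: 7.092 Mbps × 1920 s × 1.05 = 14297.5 Mb
lecture capture: 5.452 Mbps × 5580 s × 1.05 = 31943.3 Mb
podcast episode with video: 4.312 Mbps × 5580 s × 1.05 = 25264.0 Mb
animated explainer: 6.042 Mbps × 60 s × 1.05 = 380.6 Mb
product demo: 8.212 Mbps × 480 s × 1.05 = 4138.8 Mb
Total: 516152.3 Mb = 64519.0 MB.
= 64.52 GB.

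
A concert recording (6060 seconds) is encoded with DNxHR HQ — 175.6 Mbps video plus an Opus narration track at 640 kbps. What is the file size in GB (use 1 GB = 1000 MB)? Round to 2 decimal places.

133.50 GB

Audio: 640 kbps = 0.640 Mbps.
Total bitrate: 175.6 + 0.640 = 176.240 Mbps.
Stream data: 176.240 Mbps × 6060 s = 1068014.4 Mb.
1,068,014 Mb ÷ 8 = 133,502 MB → 133.5 GB.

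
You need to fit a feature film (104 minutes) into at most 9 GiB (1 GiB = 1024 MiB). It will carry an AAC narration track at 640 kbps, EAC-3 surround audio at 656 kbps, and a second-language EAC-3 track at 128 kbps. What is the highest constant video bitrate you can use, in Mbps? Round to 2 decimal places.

10.97 Mbps

Budget: 9 GiB = 77309.4 Mb.
104 min = 6240 s
Total bitrate budget: 77309.4 Mb / 6240 s = 12.389 Mbps.
Audio total: 640 + 656 + 128 = 1424 kbps = 1.424 Mbps.
Video: 12.389 − 1.424 = 10.965 Mbps.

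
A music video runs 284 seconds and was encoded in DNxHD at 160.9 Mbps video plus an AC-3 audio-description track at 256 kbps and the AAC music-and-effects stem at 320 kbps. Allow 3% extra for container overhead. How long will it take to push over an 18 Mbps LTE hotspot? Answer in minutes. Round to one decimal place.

43.7 minutes

Audio total: 256 + 320 = 576 kbps = 0.576 Mbps.
Total bitrate: 161.476 Mbps.
File: 161.476 Mbps × 284 s = 45859.2 Mb.
With 3% container overhead: ×1.03. → 47235.0 Mb.
At 18 Mbps: 47235.0 / 18 = 2624.2 s ≈ 43.7 minutes.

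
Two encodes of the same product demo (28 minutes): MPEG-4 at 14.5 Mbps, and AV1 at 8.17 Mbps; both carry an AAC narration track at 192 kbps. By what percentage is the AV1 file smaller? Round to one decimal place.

43.1%

28 min = 1680 s
Audio: 192 kbps = 0.192 Mbps.
MPEG-4: 14.692 Mbps × 1680 s = 24682.6 Mb = 3.085 GB.
AV1: 8.362 Mbps × 1680 s = 14048.2 Mb = 1.756 GB.
Reduction: (1 − 1.756/3.085) × 100 = 43.08%.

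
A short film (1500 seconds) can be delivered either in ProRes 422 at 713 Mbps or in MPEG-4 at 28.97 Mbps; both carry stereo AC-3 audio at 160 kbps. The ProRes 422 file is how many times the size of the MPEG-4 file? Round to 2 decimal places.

Audio: 160 kbps = 0.160 Mbps.
ProRes 422: 713.160 Mbps × 1500 s = 1069740.0 Mb = 124.534 GiB.
MPEG-4: 29.130 Mbps × 1500 s = 43695.0 Mb = 5.087 GiB.
Ratio: 124.534 / 5.087 = 24.482.

24.48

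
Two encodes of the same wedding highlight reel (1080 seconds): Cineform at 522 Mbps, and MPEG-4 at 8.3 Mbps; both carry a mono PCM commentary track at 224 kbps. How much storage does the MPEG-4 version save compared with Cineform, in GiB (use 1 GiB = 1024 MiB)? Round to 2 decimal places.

Audio: 224 kbps = 0.224 Mbps.
Cineform: 522.224 Mbps × 1080 s = 564001.9 Mb = 65.658 GiB.
MPEG-4: 8.524 Mbps × 1080 s = 9205.9 Mb = 1.072 GiB.
Saving: 65.658 − 1.072 = 64.587 GiB.

64.59 GiB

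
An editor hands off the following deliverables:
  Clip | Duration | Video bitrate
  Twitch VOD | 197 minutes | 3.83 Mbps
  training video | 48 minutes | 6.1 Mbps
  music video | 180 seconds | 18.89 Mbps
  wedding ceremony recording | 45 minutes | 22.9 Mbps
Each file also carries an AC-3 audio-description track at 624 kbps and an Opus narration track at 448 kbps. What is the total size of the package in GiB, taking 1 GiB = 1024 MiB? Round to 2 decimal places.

Audio total: 624 + 448 = 1072 kbps = 1.072 Mbps.
Twitch VOD: 4.902 Mbps × 11820 s = 57941.6 Mb
training video: 7.172 Mbps × 2880 s = 20655.4 Mb
music video: 19.962 Mbps × 180 s = 3593.2 Mb
wedding ceremony recording: 23.972 Mbps × 2700 s = 64724.4 Mb
Total: 146914.6 Mb = 18364.3 MB.
= 17.10 GiB.

17.10 GiB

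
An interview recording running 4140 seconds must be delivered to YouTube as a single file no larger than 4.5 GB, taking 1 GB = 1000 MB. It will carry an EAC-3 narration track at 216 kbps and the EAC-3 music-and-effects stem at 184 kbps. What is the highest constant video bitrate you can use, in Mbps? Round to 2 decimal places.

Budget: 4.5 GB = 36000.0 Mb.
Total bitrate budget: 36000.0 Mb / 4140 s = 8.696 Mbps.
Audio total: 216 + 184 = 400 kbps = 0.400 Mbps.
Video: 8.696 − 0.400 = 8.296 Mbps.

8.30 Mbps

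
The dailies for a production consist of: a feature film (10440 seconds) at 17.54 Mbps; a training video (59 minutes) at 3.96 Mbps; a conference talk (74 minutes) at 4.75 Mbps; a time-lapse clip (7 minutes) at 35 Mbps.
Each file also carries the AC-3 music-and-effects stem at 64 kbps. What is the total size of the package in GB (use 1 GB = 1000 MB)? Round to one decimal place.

29.3 GB

Audio: 64 kbps = 0.064 Mbps.
feature film: 17.604 Mbps × 10440 s = 183785.8 Mb
training video: 4.024 Mbps × 3540 s = 14245.0 Mb
conference talk: 4.814 Mbps × 4440 s = 21374.2 Mb
time-lapse clip: 35.064 Mbps × 420 s = 14726.9 Mb
Total: 234131.8 Mb = 29266.5 MB.
= 29.27 GB.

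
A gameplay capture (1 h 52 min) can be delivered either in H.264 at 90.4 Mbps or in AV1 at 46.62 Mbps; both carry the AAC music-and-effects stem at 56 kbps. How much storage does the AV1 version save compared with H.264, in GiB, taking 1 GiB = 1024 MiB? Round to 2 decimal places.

34.25 GiB

1 h 52 min = 112 min = 6720 s
Audio: 56 kbps = 0.056 Mbps.
H.264: 90.456 Mbps × 6720 s = 607864.3 Mb = 70.765 GiB.
AV1: 46.676 Mbps × 6720 s = 313662.7 Mb = 36.515 GiB.
Saving: 70.765 − 36.515 = 34.250 GiB.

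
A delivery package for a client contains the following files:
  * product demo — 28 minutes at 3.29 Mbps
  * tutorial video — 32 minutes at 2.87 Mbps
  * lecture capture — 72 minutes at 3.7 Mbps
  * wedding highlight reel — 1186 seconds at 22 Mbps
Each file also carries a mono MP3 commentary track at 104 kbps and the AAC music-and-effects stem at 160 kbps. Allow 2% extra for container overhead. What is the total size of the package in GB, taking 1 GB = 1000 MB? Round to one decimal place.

7.1 GB

Audio total: 104 + 160 = 264 kbps = 0.264 Mbps.
product demo: 3.554 Mbps × 1680 s × 1.02 = 6090.1 Mb
tutorial video: 3.134 Mbps × 1920 s × 1.02 = 6137.6 Mb
lecture capture: 3.964 Mbps × 4320 s × 1.02 = 17467.0 Mb
wedding highlight reel: 22.264 Mbps × 1186 s × 1.02 = 26933.2 Mb
Total: 56627.9 Mb = 7078.5 MB.
= 7.078 GB.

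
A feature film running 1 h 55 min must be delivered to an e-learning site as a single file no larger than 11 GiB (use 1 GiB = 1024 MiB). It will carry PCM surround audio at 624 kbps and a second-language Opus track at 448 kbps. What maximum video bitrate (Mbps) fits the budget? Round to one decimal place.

12.6 Mbps

Budget: 11 GiB = 94489.3 Mb.
1 h 55 min = 115 min = 6900 s
Total bitrate budget: 94489.3 Mb / 6900 s = 13.694 Mbps.
Audio total: 624 + 448 = 1072 kbps = 1.072 Mbps.
Video: 13.694 − 1.072 = 12.622 Mbps.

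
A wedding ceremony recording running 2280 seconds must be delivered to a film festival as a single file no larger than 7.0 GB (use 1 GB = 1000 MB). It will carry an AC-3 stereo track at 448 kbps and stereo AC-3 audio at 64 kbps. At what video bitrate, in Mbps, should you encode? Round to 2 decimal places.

Budget: 7.0 GB = 56000.0 Mb.
Total bitrate budget: 56000.0 Mb / 2280 s = 24.561 Mbps.
Audio total: 448 + 64 = 512 kbps = 0.512 Mbps.
Video: 24.561 − 0.512 = 24.049 Mbps.

24.05 Mbps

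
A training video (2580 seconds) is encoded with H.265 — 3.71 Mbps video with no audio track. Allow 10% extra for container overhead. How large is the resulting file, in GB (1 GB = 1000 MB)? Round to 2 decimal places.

Total bitrate: 3.71 Mbps.
Stream data: 3.710 Mbps × 2580 s = 9571.8 Mb.
With 10% container overhead: ×1.10.
10,529 Mb ÷ 8 = 1,316 MB → 1.316 GB.

1.32 GB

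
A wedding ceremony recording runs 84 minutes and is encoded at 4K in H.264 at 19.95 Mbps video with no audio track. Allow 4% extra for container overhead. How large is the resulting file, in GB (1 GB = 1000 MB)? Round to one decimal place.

13.1 GB

84 min = 5040 s
Total bitrate: 19.95 Mbps.
Stream data: 19.950 Mbps × 5040 s = 100548.0 Mb.
With 4% container overhead: ×1.04.
104,570 Mb ÷ 8 = 13,071 MB → 13.07 GB.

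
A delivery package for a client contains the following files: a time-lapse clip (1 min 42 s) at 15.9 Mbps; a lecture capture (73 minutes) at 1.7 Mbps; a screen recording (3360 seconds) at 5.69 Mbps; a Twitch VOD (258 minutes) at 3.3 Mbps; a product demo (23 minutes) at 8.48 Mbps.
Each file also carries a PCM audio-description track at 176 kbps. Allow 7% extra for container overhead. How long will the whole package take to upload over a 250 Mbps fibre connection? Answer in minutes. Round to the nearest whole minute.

Audio: 176 kbps = 0.176 Mbps.
time-lapse clip: 16.076 Mbps × 102 s × 1.07 = 1754.5 Mb
lecture capture: 1.876 Mbps × 4380 s × 1.07 = 8792.1 Mb
screen recording: 5.866 Mbps × 3360 s × 1.07 = 21089.4 Mb
Twitch VOD: 3.476 Mbps × 15480 s × 1.07 = 57575.1 Mb
product demo: 8.656 Mbps × 1380 s × 1.07 = 12781.4 Mb
Total: 101992.6 Mb = 12749.1 MB.
At 250 Mbps: 101992.6 / 250 = 408 s ≈ 6.8 minutes.

7 minutes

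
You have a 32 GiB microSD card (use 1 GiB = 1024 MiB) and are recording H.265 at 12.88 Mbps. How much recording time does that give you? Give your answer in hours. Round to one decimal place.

Capacity: 32 GiB = 274,878 Mb.
Recording time: 274,878 / 12.880 = 21,341 s ≈ 5.93 hours.

5.9 hours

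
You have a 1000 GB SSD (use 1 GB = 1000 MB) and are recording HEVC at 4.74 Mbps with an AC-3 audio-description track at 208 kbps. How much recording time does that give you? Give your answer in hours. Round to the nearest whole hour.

Audio: 208 kbps = 0.208 Mbps.
Total bitrate: 4.74 + 0.208 = 4.948 Mbps.
Capacity: 1000 GB = 8,000,000 Mb.
Recording time: 8,000,000 / 4.948 = 1,616,815 s ≈ 449 hours.

449 hours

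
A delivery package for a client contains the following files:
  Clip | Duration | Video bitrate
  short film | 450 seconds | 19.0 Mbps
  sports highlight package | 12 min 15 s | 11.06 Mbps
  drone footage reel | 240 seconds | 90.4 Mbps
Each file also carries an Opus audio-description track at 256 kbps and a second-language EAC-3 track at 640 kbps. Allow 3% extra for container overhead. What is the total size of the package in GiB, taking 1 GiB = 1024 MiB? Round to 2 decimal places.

Audio total: 256 + 640 = 896 kbps = 0.896 Mbps.
short film: 19.896 Mbps × 450 s × 1.03 = 9221.8 Mb
sports highlight package: 11.956 Mbps × 735 s × 1.03 = 9051.3 Mb
drone footage reel: 91.296 Mbps × 240 s × 1.03 = 22568.4 Mb
Total: 40841.5 Mb = 5105.2 MB.
= 4.755 GiB.

4.75 GiB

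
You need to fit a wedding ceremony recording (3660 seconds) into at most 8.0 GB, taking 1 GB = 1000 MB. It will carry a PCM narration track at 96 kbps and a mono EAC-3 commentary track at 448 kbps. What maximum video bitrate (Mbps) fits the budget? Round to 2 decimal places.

16.94 Mbps

Budget: 8.0 GB = 64000.0 Mb.
Total bitrate budget: 64000.0 Mb / 3660 s = 17.486 Mbps.
Audio total: 96 + 448 = 544 kbps = 0.544 Mbps.
Video: 17.486 − 0.544 = 16.942 Mbps.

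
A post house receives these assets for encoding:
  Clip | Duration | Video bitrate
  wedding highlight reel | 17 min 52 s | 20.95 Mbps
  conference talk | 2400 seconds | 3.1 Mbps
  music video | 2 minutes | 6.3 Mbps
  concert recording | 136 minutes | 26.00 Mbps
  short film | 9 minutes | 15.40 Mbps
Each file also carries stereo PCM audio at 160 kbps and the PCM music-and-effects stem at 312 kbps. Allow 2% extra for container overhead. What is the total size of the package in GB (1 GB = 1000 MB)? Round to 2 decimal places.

Audio total: 160 + 312 = 472 kbps = 0.472 Mbps.
wedding highlight reel: 21.422 Mbps × 1072 s × 1.02 = 23423.7 Mb
conference talk: 3.572 Mbps × 2400 s × 1.02 = 8744.3 Mb
music video: 6.772 Mbps × 120 s × 1.02 = 828.9 Mb
concert recording: 26.472 Mbps × 8160 s × 1.02 = 220331.8 Mb
short film: 15.872 Mbps × 540 s × 1.02 = 8742.3 Mb
Total: 262070.9 Mb = 32758.9 MB.
= 32.76 GB.

32.76 GB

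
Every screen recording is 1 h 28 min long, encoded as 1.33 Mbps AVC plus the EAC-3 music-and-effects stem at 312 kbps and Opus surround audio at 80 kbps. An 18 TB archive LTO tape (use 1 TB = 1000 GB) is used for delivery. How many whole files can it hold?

1 h 28 min = 88 min = 5280 s
Audio total: 312 + 80 = 392 kbps = 0.392 Mbps.
Total bitrate: 1.722 Mbps.
Per item: 1.722 Mbps × 5280 s = 9,092 Mb = 1,137 MB.
Capacity: 18 TB = 144,000,000 Mb; 15837.82 items → 15837 complete.

15837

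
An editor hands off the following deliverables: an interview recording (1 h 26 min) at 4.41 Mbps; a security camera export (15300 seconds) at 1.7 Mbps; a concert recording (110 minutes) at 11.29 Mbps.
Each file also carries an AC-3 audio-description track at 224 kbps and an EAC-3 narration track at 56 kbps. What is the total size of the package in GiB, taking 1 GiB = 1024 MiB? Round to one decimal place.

Audio total: 224 + 56 = 280 kbps = 0.280 Mbps.
interview recording: 4.690 Mbps × 5160 s = 24200.4 Mb
security camera export: 1.980 Mbps × 15300 s = 30294.0 Mb
concert recording: 11.570 Mbps × 6600 s = 76362.0 Mb
Total: 130856.4 Mb = 16357.0 MB.
= 15.23 GiB.

15.2 GiB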